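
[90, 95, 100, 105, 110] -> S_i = 90 + 5*i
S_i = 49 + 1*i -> [49, 50, 51, 52, 53]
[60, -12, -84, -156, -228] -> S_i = 60 + -72*i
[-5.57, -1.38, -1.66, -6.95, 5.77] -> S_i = Random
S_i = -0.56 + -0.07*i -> [-0.56, -0.63, -0.7, -0.77, -0.84]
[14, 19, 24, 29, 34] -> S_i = 14 + 5*i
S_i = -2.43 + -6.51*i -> [-2.43, -8.94, -15.45, -21.96, -28.47]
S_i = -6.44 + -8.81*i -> [-6.44, -15.25, -24.06, -32.87, -41.68]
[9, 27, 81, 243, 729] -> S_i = 9*3^i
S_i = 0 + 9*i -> [0, 9, 18, 27, 36]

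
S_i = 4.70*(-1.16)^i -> [4.7, -5.45, 6.32, -7.34, 8.51]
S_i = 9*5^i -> [9, 45, 225, 1125, 5625]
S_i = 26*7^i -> [26, 182, 1274, 8918, 62426]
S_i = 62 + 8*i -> [62, 70, 78, 86, 94]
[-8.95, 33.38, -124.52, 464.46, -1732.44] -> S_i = -8.95*(-3.73)^i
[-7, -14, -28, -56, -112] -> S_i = -7*2^i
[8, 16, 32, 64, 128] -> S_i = 8*2^i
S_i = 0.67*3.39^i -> [0.67, 2.27, 7.7, 26.1, 88.49]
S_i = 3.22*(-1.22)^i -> [3.22, -3.93, 4.79, -5.85, 7.13]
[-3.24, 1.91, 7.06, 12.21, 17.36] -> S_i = -3.24 + 5.15*i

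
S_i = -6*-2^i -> [-6, 12, -24, 48, -96]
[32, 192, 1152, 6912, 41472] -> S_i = 32*6^i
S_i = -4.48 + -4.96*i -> [-4.48, -9.44, -14.4, -19.36, -24.32]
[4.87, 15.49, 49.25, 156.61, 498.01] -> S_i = 4.87*3.18^i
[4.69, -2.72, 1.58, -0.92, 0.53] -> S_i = 4.69*(-0.58)^i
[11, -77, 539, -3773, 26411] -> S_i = 11*-7^i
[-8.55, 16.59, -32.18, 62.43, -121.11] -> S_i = -8.55*(-1.94)^i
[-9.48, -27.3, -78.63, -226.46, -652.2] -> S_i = -9.48*2.88^i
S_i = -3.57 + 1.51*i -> [-3.57, -2.06, -0.55, 0.96, 2.47]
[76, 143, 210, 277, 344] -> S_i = 76 + 67*i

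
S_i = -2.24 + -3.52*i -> [-2.24, -5.76, -9.28, -12.8, -16.32]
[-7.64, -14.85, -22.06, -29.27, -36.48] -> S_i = -7.64 + -7.21*i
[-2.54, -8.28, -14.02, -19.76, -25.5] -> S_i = -2.54 + -5.74*i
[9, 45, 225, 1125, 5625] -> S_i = 9*5^i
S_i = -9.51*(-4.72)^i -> [-9.51, 44.89, -211.87, 1000.01, -4720.07]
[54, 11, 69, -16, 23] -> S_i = Random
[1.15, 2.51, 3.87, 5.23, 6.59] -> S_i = 1.15 + 1.36*i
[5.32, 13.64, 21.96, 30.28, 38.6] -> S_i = 5.32 + 8.32*i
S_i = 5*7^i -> [5, 35, 245, 1715, 12005]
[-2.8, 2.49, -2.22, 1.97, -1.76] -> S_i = -2.80*(-0.89)^i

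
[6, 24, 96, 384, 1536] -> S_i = 6*4^i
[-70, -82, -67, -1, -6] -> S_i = Random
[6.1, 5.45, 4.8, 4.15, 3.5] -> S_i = 6.10 + -0.65*i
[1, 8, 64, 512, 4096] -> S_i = 1*8^i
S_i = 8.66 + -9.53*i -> [8.66, -0.87, -10.4, -19.93, -29.46]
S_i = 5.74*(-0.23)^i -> [5.74, -1.32, 0.3, -0.07, 0.02]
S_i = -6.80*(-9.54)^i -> [-6.8, 64.87, -618.88, 5904.1, -56325.16]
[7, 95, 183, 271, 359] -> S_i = 7 + 88*i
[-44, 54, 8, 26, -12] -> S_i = Random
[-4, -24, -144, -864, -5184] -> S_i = -4*6^i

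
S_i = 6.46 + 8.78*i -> [6.46, 15.24, 24.02, 32.8, 41.58]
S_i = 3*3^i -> [3, 9, 27, 81, 243]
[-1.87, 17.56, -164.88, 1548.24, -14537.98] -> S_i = -1.87*(-9.39)^i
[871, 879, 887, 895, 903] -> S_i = 871 + 8*i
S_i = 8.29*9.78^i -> [8.29, 81.08, 792.93, 7754.81, 75842.03]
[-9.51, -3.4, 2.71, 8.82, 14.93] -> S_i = -9.51 + 6.11*i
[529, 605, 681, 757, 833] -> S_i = 529 + 76*i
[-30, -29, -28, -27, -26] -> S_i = -30 + 1*i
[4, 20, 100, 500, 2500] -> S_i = 4*5^i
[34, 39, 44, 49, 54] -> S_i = 34 + 5*i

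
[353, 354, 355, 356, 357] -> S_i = 353 + 1*i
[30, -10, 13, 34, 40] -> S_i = Random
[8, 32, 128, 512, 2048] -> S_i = 8*4^i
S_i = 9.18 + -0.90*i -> [9.18, 8.28, 7.38, 6.48, 5.58]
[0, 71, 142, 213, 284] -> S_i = 0 + 71*i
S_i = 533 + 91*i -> [533, 624, 715, 806, 897]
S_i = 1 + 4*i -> [1, 5, 9, 13, 17]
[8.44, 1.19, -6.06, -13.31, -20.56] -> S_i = 8.44 + -7.25*i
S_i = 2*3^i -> [2, 6, 18, 54, 162]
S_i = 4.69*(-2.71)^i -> [4.69, -12.71, 34.44, -93.34, 252.96]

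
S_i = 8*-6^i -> [8, -48, 288, -1728, 10368]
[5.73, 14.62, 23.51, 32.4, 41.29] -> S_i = 5.73 + 8.89*i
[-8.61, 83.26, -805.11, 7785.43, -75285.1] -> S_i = -8.61*(-9.67)^i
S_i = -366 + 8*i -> [-366, -358, -350, -342, -334]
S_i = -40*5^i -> [-40, -200, -1000, -5000, -25000]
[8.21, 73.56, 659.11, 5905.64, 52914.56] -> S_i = 8.21*8.96^i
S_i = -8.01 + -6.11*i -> [-8.01, -14.12, -20.23, -26.34, -32.45]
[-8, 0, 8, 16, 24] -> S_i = -8 + 8*i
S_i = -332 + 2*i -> [-332, -330, -328, -326, -324]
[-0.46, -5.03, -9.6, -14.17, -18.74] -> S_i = -0.46 + -4.57*i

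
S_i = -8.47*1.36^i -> [-8.47, -11.52, -15.67, -21.31, -28.98]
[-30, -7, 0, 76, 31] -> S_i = Random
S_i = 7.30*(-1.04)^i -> [7.3, -7.59, 7.9, -8.21, 8.54]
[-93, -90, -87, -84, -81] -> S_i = -93 + 3*i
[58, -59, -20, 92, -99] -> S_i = Random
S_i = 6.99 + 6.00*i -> [6.99, 12.99, 18.99, 24.99, 30.99]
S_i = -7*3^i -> [-7, -21, -63, -189, -567]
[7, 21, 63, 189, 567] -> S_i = 7*3^i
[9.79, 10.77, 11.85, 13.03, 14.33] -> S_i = 9.79*1.10^i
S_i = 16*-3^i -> [16, -48, 144, -432, 1296]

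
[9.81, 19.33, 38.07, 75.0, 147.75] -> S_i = 9.81*1.97^i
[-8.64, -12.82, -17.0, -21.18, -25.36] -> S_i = -8.64 + -4.18*i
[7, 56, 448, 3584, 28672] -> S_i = 7*8^i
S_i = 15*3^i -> [15, 45, 135, 405, 1215]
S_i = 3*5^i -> [3, 15, 75, 375, 1875]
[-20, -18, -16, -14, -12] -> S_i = -20 + 2*i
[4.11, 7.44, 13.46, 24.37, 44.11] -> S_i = 4.11*1.81^i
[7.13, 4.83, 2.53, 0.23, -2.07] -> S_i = 7.13 + -2.30*i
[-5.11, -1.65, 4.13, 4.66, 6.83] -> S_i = Random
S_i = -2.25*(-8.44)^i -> [-2.25, 18.99, -160.28, 1352.73, -11417.01]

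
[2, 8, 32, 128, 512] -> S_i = 2*4^i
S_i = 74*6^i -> [74, 444, 2664, 15984, 95904]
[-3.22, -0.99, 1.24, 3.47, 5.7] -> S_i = -3.22 + 2.23*i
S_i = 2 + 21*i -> [2, 23, 44, 65, 86]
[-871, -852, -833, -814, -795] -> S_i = -871 + 19*i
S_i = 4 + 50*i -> [4, 54, 104, 154, 204]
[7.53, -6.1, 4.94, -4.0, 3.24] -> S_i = 7.53*(-0.81)^i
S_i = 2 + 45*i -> [2, 47, 92, 137, 182]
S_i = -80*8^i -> [-80, -640, -5120, -40960, -327680]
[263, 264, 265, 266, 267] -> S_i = 263 + 1*i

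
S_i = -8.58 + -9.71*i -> [-8.58, -18.29, -28.0, -37.71, -47.42]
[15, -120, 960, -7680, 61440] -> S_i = 15*-8^i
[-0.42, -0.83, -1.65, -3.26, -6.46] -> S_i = -0.42*1.98^i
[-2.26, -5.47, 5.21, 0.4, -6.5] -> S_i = Random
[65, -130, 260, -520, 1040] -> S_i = 65*-2^i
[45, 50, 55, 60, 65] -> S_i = 45 + 5*i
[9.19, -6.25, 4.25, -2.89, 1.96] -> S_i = 9.19*(-0.68)^i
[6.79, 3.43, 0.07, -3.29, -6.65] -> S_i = 6.79 + -3.36*i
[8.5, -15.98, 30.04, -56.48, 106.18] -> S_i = 8.50*(-1.88)^i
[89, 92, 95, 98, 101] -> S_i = 89 + 3*i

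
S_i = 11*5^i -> [11, 55, 275, 1375, 6875]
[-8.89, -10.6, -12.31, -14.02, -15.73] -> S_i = -8.89 + -1.71*i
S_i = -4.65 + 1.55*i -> [-4.65, -3.1, -1.55, 0.0, 1.55]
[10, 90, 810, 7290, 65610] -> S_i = 10*9^i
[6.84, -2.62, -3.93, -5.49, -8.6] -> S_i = Random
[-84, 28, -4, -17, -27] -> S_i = Random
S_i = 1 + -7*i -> [1, -6, -13, -20, -27]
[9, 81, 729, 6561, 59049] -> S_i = 9*9^i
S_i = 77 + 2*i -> [77, 79, 81, 83, 85]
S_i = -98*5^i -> [-98, -490, -2450, -12250, -61250]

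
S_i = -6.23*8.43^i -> [-6.23, -52.52, -442.73, -3732.25, -31462.87]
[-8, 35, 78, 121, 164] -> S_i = -8 + 43*i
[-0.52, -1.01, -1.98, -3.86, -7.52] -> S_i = -0.52*1.95^i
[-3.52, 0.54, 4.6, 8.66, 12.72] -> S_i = -3.52 + 4.06*i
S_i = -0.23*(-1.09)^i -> [-0.23, 0.25, -0.27, 0.3, -0.32]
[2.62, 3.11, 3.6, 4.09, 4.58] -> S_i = 2.62 + 0.49*i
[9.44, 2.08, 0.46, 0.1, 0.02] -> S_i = 9.44*0.22^i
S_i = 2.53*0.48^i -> [2.53, 1.21, 0.58, 0.28, 0.13]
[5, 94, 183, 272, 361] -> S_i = 5 + 89*i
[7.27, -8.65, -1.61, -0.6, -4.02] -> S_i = Random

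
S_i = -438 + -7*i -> [-438, -445, -452, -459, -466]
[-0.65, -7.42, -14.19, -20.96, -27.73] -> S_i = -0.65 + -6.77*i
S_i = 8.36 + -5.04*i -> [8.36, 3.32, -1.72, -6.76, -11.8]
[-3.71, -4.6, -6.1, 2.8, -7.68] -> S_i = Random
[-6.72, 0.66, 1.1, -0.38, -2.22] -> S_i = Random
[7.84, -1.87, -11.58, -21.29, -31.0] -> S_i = 7.84 + -9.71*i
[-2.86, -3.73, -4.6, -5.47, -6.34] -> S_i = -2.86 + -0.87*i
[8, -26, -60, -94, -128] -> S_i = 8 + -34*i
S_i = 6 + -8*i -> [6, -2, -10, -18, -26]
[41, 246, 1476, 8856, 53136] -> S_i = 41*6^i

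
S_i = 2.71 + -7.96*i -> [2.71, -5.25, -13.21, -21.17, -29.13]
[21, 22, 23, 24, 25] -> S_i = 21 + 1*i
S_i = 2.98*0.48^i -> [2.98, 1.43, 0.69, 0.33, 0.16]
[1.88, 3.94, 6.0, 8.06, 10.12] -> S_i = 1.88 + 2.06*i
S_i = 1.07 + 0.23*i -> [1.07, 1.3, 1.53, 1.76, 1.99]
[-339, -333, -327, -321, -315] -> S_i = -339 + 6*i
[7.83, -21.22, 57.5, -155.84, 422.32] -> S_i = 7.83*(-2.71)^i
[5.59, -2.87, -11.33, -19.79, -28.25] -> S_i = 5.59 + -8.46*i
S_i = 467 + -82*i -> [467, 385, 303, 221, 139]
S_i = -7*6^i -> [-7, -42, -252, -1512, -9072]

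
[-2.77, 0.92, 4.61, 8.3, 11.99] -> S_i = -2.77 + 3.69*i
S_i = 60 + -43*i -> [60, 17, -26, -69, -112]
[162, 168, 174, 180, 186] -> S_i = 162 + 6*i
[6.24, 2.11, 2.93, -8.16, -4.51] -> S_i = Random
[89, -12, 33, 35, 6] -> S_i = Random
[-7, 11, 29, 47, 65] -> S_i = -7 + 18*i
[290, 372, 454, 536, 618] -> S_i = 290 + 82*i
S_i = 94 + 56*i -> [94, 150, 206, 262, 318]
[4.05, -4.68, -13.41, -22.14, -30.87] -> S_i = 4.05 + -8.73*i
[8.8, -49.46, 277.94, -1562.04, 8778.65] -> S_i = 8.80*(-5.62)^i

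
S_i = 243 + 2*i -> [243, 245, 247, 249, 251]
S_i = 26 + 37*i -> [26, 63, 100, 137, 174]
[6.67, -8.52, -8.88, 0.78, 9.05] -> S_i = Random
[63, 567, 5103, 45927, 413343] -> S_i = 63*9^i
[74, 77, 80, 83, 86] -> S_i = 74 + 3*i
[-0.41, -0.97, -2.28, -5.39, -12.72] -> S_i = -0.41*2.36^i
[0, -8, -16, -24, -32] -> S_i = 0 + -8*i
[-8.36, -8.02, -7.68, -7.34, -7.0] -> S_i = -8.36 + 0.34*i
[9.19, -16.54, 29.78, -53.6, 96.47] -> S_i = 9.19*(-1.80)^i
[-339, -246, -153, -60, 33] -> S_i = -339 + 93*i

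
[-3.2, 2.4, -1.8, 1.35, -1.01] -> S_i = -3.20*(-0.75)^i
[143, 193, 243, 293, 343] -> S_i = 143 + 50*i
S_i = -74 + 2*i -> [-74, -72, -70, -68, -66]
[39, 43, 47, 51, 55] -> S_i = 39 + 4*i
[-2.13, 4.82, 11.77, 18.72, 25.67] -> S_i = -2.13 + 6.95*i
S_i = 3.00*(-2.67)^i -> [3.0, -8.01, 21.39, -57.1, 152.46]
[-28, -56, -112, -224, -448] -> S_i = -28*2^i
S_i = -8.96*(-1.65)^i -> [-8.96, 14.78, -24.39, 40.25, -66.41]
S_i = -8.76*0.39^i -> [-8.76, -3.42, -1.33, -0.52, -0.2]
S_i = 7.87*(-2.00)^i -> [7.87, -15.74, 31.48, -62.96, 125.92]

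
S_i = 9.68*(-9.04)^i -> [9.68, -87.51, 791.07, -7151.23, 64647.1]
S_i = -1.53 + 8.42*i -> [-1.53, 6.89, 15.31, 23.73, 32.15]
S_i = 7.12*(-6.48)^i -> [7.12, -46.14, 298.97, -1937.34, 12553.94]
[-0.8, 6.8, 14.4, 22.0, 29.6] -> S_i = -0.80 + 7.60*i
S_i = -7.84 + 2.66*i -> [-7.84, -5.18, -2.52, 0.14, 2.8]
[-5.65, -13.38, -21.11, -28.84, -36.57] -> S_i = -5.65 + -7.73*i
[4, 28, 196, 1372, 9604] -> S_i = 4*7^i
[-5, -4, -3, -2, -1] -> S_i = -5 + 1*i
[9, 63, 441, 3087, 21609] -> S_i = 9*7^i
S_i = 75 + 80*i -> [75, 155, 235, 315, 395]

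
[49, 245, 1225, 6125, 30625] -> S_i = 49*5^i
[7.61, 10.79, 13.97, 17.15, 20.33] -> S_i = 7.61 + 3.18*i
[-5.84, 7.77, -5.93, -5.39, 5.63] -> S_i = Random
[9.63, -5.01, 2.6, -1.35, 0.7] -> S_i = 9.63*(-0.52)^i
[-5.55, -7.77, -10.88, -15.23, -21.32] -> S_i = -5.55*1.40^i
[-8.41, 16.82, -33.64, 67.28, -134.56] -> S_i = -8.41*(-2.00)^i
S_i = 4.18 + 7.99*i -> [4.18, 12.17, 20.16, 28.15, 36.14]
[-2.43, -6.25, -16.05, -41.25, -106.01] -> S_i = -2.43*2.57^i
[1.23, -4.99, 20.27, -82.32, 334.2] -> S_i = 1.23*(-4.06)^i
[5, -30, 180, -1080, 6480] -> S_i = 5*-6^i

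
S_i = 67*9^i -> [67, 603, 5427, 48843, 439587]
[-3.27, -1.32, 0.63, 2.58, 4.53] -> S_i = -3.27 + 1.95*i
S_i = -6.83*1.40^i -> [-6.83, -9.56, -13.39, -18.74, -26.24]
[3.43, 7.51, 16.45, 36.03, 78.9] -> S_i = 3.43*2.19^i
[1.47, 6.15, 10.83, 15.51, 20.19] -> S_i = 1.47 + 4.68*i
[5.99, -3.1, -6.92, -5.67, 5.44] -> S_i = Random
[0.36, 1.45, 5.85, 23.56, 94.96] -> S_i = 0.36*4.03^i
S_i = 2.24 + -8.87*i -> [2.24, -6.63, -15.5, -24.37, -33.24]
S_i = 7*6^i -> [7, 42, 252, 1512, 9072]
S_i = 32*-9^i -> [32, -288, 2592, -23328, 209952]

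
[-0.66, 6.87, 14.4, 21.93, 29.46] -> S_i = -0.66 + 7.53*i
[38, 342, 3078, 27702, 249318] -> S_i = 38*9^i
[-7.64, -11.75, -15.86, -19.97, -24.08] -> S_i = -7.64 + -4.11*i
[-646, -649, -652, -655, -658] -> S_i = -646 + -3*i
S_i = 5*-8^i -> [5, -40, 320, -2560, 20480]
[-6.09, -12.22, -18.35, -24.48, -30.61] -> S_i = -6.09 + -6.13*i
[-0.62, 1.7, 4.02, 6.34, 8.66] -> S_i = -0.62 + 2.32*i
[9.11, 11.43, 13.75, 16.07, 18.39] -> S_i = 9.11 + 2.32*i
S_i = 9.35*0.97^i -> [9.35, 9.07, 8.8, 8.53, 8.28]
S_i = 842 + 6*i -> [842, 848, 854, 860, 866]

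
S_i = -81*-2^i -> [-81, 162, -324, 648, -1296]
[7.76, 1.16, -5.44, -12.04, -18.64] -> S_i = 7.76 + -6.60*i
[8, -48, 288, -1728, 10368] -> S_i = 8*-6^i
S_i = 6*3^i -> [6, 18, 54, 162, 486]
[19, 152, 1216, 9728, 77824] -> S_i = 19*8^i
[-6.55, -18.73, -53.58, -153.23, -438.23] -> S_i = -6.55*2.86^i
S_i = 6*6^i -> [6, 36, 216, 1296, 7776]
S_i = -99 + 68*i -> [-99, -31, 37, 105, 173]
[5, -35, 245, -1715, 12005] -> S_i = 5*-7^i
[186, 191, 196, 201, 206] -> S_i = 186 + 5*i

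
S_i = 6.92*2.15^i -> [6.92, 14.88, 31.99, 68.77, 147.86]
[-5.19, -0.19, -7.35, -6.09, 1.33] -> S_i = Random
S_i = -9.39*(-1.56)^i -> [-9.39, 14.65, -22.85, 35.65, -55.61]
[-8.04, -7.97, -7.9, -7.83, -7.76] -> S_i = -8.04 + 0.07*i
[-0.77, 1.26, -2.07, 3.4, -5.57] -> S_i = -0.77*(-1.64)^i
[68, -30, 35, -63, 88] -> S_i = Random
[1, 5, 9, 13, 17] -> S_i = 1 + 4*i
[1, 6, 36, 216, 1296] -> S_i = 1*6^i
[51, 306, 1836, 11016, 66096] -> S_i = 51*6^i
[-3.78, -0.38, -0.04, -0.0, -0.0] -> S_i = -3.78*0.10^i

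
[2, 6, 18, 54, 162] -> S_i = 2*3^i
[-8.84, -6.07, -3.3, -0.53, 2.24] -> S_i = -8.84 + 2.77*i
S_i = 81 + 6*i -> [81, 87, 93, 99, 105]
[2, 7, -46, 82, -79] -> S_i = Random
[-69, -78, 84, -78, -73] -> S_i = Random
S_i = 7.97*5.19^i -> [7.97, 41.36, 214.68, 1114.19, 5782.66]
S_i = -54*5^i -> [-54, -270, -1350, -6750, -33750]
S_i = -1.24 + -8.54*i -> [-1.24, -9.78, -18.32, -26.86, -35.4]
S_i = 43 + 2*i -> [43, 45, 47, 49, 51]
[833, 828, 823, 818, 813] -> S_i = 833 + -5*i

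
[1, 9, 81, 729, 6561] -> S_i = 1*9^i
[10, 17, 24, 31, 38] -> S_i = 10 + 7*i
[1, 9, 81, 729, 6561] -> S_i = 1*9^i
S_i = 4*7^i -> [4, 28, 196, 1372, 9604]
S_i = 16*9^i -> [16, 144, 1296, 11664, 104976]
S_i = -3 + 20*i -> [-3, 17, 37, 57, 77]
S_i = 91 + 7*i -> [91, 98, 105, 112, 119]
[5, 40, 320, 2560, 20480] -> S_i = 5*8^i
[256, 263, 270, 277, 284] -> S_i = 256 + 7*i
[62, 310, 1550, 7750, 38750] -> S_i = 62*5^i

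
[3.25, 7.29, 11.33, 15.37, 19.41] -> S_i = 3.25 + 4.04*i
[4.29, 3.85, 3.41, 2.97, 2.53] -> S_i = 4.29 + -0.44*i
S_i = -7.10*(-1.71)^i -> [-7.1, 12.14, -20.76, 35.5, -60.71]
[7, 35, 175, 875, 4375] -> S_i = 7*5^i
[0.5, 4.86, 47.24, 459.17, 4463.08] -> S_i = 0.50*9.72^i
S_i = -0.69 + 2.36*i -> [-0.69, 1.67, 4.03, 6.39, 8.75]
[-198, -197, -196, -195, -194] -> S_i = -198 + 1*i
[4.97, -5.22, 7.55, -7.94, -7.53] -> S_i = Random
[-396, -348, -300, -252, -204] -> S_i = -396 + 48*i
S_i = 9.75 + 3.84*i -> [9.75, 13.59, 17.43, 21.27, 25.11]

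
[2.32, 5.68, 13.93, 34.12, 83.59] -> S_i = 2.32*2.45^i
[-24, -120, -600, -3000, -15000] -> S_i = -24*5^i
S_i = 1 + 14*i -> [1, 15, 29, 43, 57]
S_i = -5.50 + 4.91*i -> [-5.5, -0.59, 4.32, 9.23, 14.14]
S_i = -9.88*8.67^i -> [-9.88, -85.66, -742.67, -6438.94, -55825.59]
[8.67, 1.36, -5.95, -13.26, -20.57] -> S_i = 8.67 + -7.31*i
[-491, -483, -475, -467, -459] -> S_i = -491 + 8*i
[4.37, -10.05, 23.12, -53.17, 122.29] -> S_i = 4.37*(-2.30)^i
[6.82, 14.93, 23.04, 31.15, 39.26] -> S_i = 6.82 + 8.11*i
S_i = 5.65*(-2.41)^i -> [5.65, -13.62, 32.82, -79.09, 190.6]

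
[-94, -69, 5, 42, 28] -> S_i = Random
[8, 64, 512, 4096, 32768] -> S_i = 8*8^i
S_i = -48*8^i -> [-48, -384, -3072, -24576, -196608]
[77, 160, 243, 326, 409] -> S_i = 77 + 83*i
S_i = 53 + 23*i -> [53, 76, 99, 122, 145]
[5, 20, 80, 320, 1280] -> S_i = 5*4^i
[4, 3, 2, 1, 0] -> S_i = 4 + -1*i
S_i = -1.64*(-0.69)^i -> [-1.64, 1.13, -0.78, 0.54, -0.37]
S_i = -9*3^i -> [-9, -27, -81, -243, -729]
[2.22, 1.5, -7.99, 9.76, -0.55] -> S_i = Random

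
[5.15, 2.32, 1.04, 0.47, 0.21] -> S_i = 5.15*0.45^i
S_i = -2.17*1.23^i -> [-2.17, -2.67, -3.28, -4.04, -4.97]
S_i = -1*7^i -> [-1, -7, -49, -343, -2401]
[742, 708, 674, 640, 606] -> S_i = 742 + -34*i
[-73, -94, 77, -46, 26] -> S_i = Random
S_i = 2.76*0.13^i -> [2.76, 0.36, 0.05, 0.01, 0.0]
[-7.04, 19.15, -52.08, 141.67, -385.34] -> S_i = -7.04*(-2.72)^i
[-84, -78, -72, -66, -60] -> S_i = -84 + 6*i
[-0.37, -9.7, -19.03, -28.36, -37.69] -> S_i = -0.37 + -9.33*i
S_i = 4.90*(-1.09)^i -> [4.9, -5.34, 5.82, -6.35, 6.92]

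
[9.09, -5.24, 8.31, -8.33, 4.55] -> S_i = Random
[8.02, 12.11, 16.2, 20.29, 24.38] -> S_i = 8.02 + 4.09*i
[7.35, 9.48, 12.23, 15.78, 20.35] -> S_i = 7.35*1.29^i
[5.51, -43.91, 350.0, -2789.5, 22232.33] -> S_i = 5.51*(-7.97)^i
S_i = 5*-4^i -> [5, -20, 80, -320, 1280]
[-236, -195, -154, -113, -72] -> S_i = -236 + 41*i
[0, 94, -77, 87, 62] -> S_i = Random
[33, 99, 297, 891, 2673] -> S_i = 33*3^i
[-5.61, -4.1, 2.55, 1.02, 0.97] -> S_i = Random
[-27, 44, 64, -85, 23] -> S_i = Random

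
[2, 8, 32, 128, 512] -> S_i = 2*4^i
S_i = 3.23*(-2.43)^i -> [3.23, -7.85, 19.07, -46.35, 112.62]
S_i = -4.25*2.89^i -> [-4.25, -12.28, -35.5, -102.58, -296.47]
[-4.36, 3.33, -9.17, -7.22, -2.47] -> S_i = Random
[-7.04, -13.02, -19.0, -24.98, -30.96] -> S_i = -7.04 + -5.98*i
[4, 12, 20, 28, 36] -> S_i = 4 + 8*i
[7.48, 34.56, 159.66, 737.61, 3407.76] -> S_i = 7.48*4.62^i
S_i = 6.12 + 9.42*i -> [6.12, 15.54, 24.96, 34.38, 43.8]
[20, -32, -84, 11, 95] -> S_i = Random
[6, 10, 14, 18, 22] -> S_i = 6 + 4*i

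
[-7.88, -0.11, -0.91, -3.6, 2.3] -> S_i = Random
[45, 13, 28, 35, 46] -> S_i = Random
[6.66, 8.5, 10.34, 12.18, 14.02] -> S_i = 6.66 + 1.84*i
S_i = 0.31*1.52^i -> [0.31, 0.47, 0.72, 1.09, 1.65]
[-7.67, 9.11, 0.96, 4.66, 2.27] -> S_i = Random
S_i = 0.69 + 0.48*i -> [0.69, 1.17, 1.65, 2.13, 2.61]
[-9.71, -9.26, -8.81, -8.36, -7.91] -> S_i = -9.71 + 0.45*i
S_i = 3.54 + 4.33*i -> [3.54, 7.87, 12.2, 16.53, 20.86]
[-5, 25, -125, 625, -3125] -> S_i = -5*-5^i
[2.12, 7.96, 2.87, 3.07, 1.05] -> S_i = Random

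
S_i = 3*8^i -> [3, 24, 192, 1536, 12288]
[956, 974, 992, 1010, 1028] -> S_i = 956 + 18*i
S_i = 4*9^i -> [4, 36, 324, 2916, 26244]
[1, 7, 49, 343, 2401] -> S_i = 1*7^i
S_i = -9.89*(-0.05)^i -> [-9.89, 0.49, -0.02, 0.0, -0.0]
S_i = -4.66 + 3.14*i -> [-4.66, -1.52, 1.62, 4.76, 7.9]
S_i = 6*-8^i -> [6, -48, 384, -3072, 24576]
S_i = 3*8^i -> [3, 24, 192, 1536, 12288]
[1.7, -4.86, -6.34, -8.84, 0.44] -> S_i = Random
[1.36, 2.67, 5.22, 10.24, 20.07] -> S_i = 1.36*1.96^i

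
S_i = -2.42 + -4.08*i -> [-2.42, -6.5, -10.58, -14.66, -18.74]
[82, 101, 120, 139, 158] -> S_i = 82 + 19*i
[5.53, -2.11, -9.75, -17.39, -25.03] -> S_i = 5.53 + -7.64*i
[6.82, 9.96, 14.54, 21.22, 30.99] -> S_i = 6.82*1.46^i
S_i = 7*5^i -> [7, 35, 175, 875, 4375]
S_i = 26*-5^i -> [26, -130, 650, -3250, 16250]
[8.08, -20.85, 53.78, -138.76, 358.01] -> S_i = 8.08*(-2.58)^i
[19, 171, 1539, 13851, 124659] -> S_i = 19*9^i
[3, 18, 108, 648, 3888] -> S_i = 3*6^i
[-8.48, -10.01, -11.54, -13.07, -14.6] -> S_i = -8.48 + -1.53*i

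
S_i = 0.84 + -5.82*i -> [0.84, -4.98, -10.8, -16.62, -22.44]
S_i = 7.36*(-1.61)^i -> [7.36, -11.85, 19.08, -30.72, 49.45]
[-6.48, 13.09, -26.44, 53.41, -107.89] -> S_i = -6.48*(-2.02)^i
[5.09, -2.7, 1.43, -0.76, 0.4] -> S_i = 5.09*(-0.53)^i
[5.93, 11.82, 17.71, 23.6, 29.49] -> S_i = 5.93 + 5.89*i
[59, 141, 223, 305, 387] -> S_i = 59 + 82*i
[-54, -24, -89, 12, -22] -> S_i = Random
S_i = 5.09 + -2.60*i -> [5.09, 2.49, -0.11, -2.71, -5.31]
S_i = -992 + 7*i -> [-992, -985, -978, -971, -964]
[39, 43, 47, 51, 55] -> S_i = 39 + 4*i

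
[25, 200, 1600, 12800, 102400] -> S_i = 25*8^i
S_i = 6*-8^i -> [6, -48, 384, -3072, 24576]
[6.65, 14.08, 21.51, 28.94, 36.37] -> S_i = 6.65 + 7.43*i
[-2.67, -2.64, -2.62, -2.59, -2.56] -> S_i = -2.67*0.99^i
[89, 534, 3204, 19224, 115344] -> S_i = 89*6^i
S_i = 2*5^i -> [2, 10, 50, 250, 1250]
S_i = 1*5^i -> [1, 5, 25, 125, 625]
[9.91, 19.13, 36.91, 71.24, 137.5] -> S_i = 9.91*1.93^i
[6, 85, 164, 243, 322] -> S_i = 6 + 79*i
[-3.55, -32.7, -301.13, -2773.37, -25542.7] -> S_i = -3.55*9.21^i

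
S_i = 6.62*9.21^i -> [6.62, 60.97, 561.54, 5171.74, 47631.75]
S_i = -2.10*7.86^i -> [-2.1, -16.51, -129.74, -1019.73, -8015.11]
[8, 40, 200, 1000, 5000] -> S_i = 8*5^i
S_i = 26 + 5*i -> [26, 31, 36, 41, 46]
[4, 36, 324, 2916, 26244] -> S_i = 4*9^i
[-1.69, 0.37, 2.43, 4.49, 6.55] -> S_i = -1.69 + 2.06*i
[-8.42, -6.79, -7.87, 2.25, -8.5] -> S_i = Random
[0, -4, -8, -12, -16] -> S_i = 0 + -4*i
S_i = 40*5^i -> [40, 200, 1000, 5000, 25000]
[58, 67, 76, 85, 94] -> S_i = 58 + 9*i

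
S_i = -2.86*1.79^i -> [-2.86, -5.12, -9.16, -16.4, -29.36]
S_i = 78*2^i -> [78, 156, 312, 624, 1248]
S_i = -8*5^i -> [-8, -40, -200, -1000, -5000]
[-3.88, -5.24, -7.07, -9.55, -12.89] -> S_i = -3.88*1.35^i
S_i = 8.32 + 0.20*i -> [8.32, 8.52, 8.72, 8.92, 9.12]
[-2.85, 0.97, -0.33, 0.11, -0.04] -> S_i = -2.85*(-0.34)^i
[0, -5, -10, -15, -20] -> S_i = 0 + -5*i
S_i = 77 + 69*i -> [77, 146, 215, 284, 353]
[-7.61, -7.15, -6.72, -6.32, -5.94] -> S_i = -7.61*0.94^i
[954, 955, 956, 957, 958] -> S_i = 954 + 1*i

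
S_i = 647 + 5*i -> [647, 652, 657, 662, 667]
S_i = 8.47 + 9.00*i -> [8.47, 17.47, 26.47, 35.47, 44.47]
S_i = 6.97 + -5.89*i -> [6.97, 1.08, -4.81, -10.7, -16.59]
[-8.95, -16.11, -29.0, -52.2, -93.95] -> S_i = -8.95*1.80^i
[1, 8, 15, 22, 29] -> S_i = 1 + 7*i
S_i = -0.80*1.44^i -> [-0.8, -1.15, -1.66, -2.39, -3.44]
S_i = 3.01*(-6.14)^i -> [3.01, -18.48, 113.48, -696.74, 4277.99]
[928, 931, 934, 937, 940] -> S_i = 928 + 3*i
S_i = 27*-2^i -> [27, -54, 108, -216, 432]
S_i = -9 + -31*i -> [-9, -40, -71, -102, -133]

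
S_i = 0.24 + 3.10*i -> [0.24, 3.34, 6.44, 9.54, 12.64]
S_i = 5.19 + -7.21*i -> [5.19, -2.02, -9.23, -16.44, -23.65]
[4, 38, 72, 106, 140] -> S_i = 4 + 34*i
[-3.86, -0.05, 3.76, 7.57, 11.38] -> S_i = -3.86 + 3.81*i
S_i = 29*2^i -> [29, 58, 116, 232, 464]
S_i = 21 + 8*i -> [21, 29, 37, 45, 53]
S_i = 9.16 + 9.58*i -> [9.16, 18.74, 28.32, 37.9, 47.48]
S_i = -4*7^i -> [-4, -28, -196, -1372, -9604]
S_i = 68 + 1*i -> [68, 69, 70, 71, 72]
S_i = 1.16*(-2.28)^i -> [1.16, -2.64, 6.03, -13.75, 31.35]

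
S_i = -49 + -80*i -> [-49, -129, -209, -289, -369]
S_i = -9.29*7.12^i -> [-9.29, -66.14, -470.95, -3353.17, -23874.58]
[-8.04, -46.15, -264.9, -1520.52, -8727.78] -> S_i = -8.04*5.74^i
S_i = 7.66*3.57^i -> [7.66, 27.35, 97.63, 348.52, 1244.23]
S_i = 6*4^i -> [6, 24, 96, 384, 1536]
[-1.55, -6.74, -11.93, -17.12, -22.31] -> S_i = -1.55 + -5.19*i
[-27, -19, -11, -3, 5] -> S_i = -27 + 8*i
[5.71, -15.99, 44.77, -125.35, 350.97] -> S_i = 5.71*(-2.80)^i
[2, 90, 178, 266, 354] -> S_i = 2 + 88*i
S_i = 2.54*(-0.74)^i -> [2.54, -1.88, 1.39, -1.03, 0.76]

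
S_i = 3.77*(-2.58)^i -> [3.77, -9.73, 25.09, -64.74, 167.04]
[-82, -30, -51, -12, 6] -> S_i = Random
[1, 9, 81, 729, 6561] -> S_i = 1*9^i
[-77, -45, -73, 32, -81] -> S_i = Random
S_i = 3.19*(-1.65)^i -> [3.19, -5.26, 8.68, -14.33, 23.64]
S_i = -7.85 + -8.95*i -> [-7.85, -16.8, -25.75, -34.7, -43.65]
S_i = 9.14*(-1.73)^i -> [9.14, -15.81, 27.36, -47.32, 81.87]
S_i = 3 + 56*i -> [3, 59, 115, 171, 227]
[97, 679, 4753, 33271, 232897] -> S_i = 97*7^i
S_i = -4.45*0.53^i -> [-4.45, -2.36, -1.25, -0.66, -0.35]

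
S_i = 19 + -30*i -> [19, -11, -41, -71, -101]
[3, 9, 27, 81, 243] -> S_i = 3*3^i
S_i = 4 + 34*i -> [4, 38, 72, 106, 140]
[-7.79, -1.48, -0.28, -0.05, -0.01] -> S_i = -7.79*0.19^i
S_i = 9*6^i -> [9, 54, 324, 1944, 11664]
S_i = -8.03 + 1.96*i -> [-8.03, -6.07, -4.11, -2.15, -0.19]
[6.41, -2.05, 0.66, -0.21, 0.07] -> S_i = 6.41*(-0.32)^i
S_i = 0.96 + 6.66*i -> [0.96, 7.62, 14.28, 20.94, 27.6]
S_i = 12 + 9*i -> [12, 21, 30, 39, 48]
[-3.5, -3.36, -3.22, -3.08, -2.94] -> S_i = -3.50 + 0.14*i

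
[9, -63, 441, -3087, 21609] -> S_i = 9*-7^i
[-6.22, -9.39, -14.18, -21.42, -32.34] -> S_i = -6.22*1.51^i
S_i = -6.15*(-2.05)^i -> [-6.15, 12.61, -25.85, 52.98, -108.62]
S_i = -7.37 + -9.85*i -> [-7.37, -17.22, -27.07, -36.92, -46.77]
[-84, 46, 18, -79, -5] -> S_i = Random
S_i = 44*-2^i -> [44, -88, 176, -352, 704]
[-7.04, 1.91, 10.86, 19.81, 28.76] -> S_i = -7.04 + 8.95*i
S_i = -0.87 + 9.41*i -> [-0.87, 8.54, 17.95, 27.36, 36.77]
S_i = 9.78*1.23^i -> [9.78, 12.03, 14.8, 18.2, 22.39]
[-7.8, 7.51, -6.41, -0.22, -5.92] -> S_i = Random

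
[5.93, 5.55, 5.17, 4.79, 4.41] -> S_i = 5.93 + -0.38*i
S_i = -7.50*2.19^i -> [-7.5, -16.42, -35.97, -78.78, -172.52]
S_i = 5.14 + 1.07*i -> [5.14, 6.21, 7.28, 8.35, 9.42]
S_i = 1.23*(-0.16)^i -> [1.23, -0.2, 0.03, -0.01, 0.0]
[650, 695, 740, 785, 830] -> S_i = 650 + 45*i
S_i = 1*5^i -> [1, 5, 25, 125, 625]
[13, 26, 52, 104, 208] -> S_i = 13*2^i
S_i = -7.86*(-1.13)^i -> [-7.86, 8.88, -10.04, 11.34, -12.82]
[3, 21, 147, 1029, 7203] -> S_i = 3*7^i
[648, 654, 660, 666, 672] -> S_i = 648 + 6*i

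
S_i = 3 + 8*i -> [3, 11, 19, 27, 35]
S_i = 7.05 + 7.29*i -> [7.05, 14.34, 21.63, 28.92, 36.21]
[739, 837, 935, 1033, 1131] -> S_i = 739 + 98*i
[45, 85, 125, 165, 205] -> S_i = 45 + 40*i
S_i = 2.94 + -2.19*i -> [2.94, 0.75, -1.44, -3.63, -5.82]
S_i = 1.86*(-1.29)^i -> [1.86, -2.4, 3.1, -3.99, 5.15]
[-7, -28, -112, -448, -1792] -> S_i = -7*4^i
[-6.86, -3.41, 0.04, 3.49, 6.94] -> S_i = -6.86 + 3.45*i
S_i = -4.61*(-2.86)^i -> [-4.61, 13.18, -37.71, 107.84, -308.44]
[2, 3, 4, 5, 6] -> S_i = 2 + 1*i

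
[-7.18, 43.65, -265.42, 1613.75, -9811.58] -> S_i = -7.18*(-6.08)^i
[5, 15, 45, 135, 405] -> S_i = 5*3^i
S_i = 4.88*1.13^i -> [4.88, 5.51, 6.23, 7.04, 7.96]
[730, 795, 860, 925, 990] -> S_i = 730 + 65*i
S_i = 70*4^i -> [70, 280, 1120, 4480, 17920]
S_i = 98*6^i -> [98, 588, 3528, 21168, 127008]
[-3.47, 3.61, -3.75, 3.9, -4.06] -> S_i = -3.47*(-1.04)^i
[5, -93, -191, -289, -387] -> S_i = 5 + -98*i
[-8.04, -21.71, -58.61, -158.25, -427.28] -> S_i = -8.04*2.70^i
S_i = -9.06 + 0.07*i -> [-9.06, -8.99, -8.92, -8.85, -8.78]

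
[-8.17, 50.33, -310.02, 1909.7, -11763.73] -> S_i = -8.17*(-6.16)^i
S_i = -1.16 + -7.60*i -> [-1.16, -8.76, -16.36, -23.96, -31.56]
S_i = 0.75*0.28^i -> [0.75, 0.21, 0.06, 0.02, 0.0]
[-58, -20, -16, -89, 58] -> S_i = Random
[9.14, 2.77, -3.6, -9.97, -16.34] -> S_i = 9.14 + -6.37*i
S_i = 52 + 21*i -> [52, 73, 94, 115, 136]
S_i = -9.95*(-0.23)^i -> [-9.95, 2.29, -0.53, 0.12, -0.03]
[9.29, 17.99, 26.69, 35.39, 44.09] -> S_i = 9.29 + 8.70*i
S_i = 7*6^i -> [7, 42, 252, 1512, 9072]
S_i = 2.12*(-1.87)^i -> [2.12, -3.96, 7.41, -13.86, 25.92]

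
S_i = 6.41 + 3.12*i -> [6.41, 9.53, 12.65, 15.77, 18.89]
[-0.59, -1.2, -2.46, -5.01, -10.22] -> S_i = -0.59*2.04^i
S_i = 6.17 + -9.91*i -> [6.17, -3.74, -13.65, -23.56, -33.47]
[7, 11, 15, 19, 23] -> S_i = 7 + 4*i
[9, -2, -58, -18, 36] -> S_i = Random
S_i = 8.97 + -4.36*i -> [8.97, 4.61, 0.25, -4.11, -8.47]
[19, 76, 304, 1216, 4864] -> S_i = 19*4^i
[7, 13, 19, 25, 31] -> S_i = 7 + 6*i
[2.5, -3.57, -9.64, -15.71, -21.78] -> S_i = 2.50 + -6.07*i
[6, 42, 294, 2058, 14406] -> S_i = 6*7^i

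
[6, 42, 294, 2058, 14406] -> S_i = 6*7^i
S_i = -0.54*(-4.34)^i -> [-0.54, 2.34, -10.17, 44.14, -191.58]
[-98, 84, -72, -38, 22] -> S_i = Random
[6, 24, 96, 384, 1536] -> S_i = 6*4^i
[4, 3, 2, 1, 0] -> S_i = 4 + -1*i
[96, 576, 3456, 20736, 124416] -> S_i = 96*6^i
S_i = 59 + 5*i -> [59, 64, 69, 74, 79]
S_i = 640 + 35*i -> [640, 675, 710, 745, 780]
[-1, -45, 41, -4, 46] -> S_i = Random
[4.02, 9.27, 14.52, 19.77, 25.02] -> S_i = 4.02 + 5.25*i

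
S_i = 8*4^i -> [8, 32, 128, 512, 2048]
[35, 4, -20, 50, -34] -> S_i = Random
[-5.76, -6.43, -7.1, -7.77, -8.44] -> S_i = -5.76 + -0.67*i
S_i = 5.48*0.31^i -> [5.48, 1.7, 0.53, 0.16, 0.05]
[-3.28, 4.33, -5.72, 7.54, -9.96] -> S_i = -3.28*(-1.32)^i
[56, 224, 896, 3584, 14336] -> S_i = 56*4^i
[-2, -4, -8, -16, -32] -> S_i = -2*2^i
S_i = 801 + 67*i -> [801, 868, 935, 1002, 1069]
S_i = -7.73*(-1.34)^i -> [-7.73, 10.36, -13.88, 18.6, -24.92]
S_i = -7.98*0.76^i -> [-7.98, -6.06, -4.61, -3.5, -2.66]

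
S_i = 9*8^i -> [9, 72, 576, 4608, 36864]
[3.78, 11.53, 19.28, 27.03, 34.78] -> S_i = 3.78 + 7.75*i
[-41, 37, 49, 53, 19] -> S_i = Random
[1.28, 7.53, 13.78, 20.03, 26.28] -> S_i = 1.28 + 6.25*i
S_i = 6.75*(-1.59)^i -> [6.75, -10.73, 17.06, -27.13, 43.14]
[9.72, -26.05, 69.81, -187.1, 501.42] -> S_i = 9.72*(-2.68)^i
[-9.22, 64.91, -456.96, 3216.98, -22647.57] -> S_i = -9.22*(-7.04)^i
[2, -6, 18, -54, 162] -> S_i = 2*-3^i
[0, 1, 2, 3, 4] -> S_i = 0 + 1*i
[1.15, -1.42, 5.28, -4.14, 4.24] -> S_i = Random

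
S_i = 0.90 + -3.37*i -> [0.9, -2.47, -5.84, -9.21, -12.58]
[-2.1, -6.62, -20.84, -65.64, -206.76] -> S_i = -2.10*3.15^i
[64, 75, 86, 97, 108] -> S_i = 64 + 11*i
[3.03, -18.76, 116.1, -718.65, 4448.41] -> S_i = 3.03*(-6.19)^i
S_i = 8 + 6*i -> [8, 14, 20, 26, 32]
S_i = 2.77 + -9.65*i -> [2.77, -6.88, -16.53, -26.18, -35.83]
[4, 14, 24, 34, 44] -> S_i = 4 + 10*i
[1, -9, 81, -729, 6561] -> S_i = 1*-9^i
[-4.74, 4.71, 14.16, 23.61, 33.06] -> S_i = -4.74 + 9.45*i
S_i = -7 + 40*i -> [-7, 33, 73, 113, 153]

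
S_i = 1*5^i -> [1, 5, 25, 125, 625]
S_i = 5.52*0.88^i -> [5.52, 4.86, 4.27, 3.76, 3.31]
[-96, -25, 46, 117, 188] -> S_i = -96 + 71*i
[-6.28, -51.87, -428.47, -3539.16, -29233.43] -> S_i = -6.28*8.26^i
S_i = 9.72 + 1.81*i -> [9.72, 11.53, 13.34, 15.15, 16.96]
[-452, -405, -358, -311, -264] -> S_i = -452 + 47*i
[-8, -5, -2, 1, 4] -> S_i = -8 + 3*i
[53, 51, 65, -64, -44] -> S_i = Random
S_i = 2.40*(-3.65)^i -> [2.4, -8.76, 31.97, -116.71, 425.97]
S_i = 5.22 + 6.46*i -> [5.22, 11.68, 18.14, 24.6, 31.06]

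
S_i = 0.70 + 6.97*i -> [0.7, 7.67, 14.64, 21.61, 28.58]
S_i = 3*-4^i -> [3, -12, 48, -192, 768]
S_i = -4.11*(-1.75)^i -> [-4.11, 7.19, -12.59, 22.03, -38.55]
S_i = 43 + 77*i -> [43, 120, 197, 274, 351]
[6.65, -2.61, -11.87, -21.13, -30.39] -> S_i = 6.65 + -9.26*i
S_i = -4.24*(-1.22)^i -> [-4.24, 5.17, -6.31, 7.7, -9.39]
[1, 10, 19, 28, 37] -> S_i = 1 + 9*i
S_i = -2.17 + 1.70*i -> [-2.17, -0.47, 1.23, 2.93, 4.63]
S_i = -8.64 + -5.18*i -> [-8.64, -13.82, -19.0, -24.18, -29.36]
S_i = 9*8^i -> [9, 72, 576, 4608, 36864]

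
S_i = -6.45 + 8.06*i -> [-6.45, 1.61, 9.67, 17.73, 25.79]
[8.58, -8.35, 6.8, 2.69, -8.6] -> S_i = Random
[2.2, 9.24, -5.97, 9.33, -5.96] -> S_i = Random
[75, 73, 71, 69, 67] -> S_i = 75 + -2*i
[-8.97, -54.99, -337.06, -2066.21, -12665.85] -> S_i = -8.97*6.13^i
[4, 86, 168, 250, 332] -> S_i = 4 + 82*i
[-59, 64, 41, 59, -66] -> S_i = Random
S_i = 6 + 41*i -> [6, 47, 88, 129, 170]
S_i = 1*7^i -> [1, 7, 49, 343, 2401]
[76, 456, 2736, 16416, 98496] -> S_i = 76*6^i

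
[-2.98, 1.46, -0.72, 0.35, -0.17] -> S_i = -2.98*(-0.49)^i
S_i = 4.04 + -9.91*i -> [4.04, -5.87, -15.78, -25.69, -35.6]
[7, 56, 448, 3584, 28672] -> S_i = 7*8^i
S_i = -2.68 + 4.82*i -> [-2.68, 2.14, 6.96, 11.78, 16.6]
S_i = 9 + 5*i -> [9, 14, 19, 24, 29]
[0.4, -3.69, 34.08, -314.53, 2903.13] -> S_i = 0.40*(-9.23)^i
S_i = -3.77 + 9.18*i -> [-3.77, 5.41, 14.59, 23.77, 32.95]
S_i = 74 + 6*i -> [74, 80, 86, 92, 98]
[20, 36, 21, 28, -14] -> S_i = Random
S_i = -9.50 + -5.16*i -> [-9.5, -14.66, -19.82, -24.98, -30.14]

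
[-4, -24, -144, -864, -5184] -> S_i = -4*6^i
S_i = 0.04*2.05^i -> [0.04, 0.08, 0.17, 0.34, 0.71]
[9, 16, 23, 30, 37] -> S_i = 9 + 7*i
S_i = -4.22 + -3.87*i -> [-4.22, -8.09, -11.96, -15.83, -19.7]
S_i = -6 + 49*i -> [-6, 43, 92, 141, 190]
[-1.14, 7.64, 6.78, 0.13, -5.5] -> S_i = Random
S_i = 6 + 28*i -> [6, 34, 62, 90, 118]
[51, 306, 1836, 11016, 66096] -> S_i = 51*6^i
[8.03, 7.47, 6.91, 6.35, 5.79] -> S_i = 8.03 + -0.56*i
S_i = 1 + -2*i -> [1, -1, -3, -5, -7]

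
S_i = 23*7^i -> [23, 161, 1127, 7889, 55223]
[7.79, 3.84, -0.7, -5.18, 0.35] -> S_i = Random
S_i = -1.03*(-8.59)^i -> [-1.03, 8.85, -76.0, 652.85, -5608.02]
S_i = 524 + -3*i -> [524, 521, 518, 515, 512]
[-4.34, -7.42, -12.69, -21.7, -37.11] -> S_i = -4.34*1.71^i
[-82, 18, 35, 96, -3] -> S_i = Random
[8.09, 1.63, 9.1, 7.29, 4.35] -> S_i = Random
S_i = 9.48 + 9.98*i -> [9.48, 19.46, 29.44, 39.42, 49.4]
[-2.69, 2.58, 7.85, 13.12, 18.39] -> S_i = -2.69 + 5.27*i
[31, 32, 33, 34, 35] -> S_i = 31 + 1*i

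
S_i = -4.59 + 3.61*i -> [-4.59, -0.98, 2.63, 6.24, 9.85]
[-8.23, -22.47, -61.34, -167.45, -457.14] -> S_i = -8.23*2.73^i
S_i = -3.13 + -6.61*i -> [-3.13, -9.74, -16.35, -22.96, -29.57]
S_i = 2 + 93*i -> [2, 95, 188, 281, 374]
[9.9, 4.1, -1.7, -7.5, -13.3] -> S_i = 9.90 + -5.80*i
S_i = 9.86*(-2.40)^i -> [9.86, -23.66, 56.79, -136.3, 327.13]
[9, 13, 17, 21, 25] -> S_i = 9 + 4*i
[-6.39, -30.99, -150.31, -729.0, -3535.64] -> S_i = -6.39*4.85^i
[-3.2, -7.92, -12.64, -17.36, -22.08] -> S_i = -3.20 + -4.72*i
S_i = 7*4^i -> [7, 28, 112, 448, 1792]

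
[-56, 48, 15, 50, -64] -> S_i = Random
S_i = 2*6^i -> [2, 12, 72, 432, 2592]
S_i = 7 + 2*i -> [7, 9, 11, 13, 15]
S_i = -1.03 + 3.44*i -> [-1.03, 2.41, 5.85, 9.29, 12.73]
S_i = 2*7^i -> [2, 14, 98, 686, 4802]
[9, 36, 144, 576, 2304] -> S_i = 9*4^i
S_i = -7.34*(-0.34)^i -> [-7.34, 2.5, -0.85, 0.29, -0.1]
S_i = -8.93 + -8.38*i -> [-8.93, -17.31, -25.69, -34.07, -42.45]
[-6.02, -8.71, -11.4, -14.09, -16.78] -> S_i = -6.02 + -2.69*i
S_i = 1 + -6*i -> [1, -5, -11, -17, -23]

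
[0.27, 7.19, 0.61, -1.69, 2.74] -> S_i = Random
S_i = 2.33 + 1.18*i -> [2.33, 3.51, 4.69, 5.87, 7.05]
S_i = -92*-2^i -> [-92, 184, -368, 736, -1472]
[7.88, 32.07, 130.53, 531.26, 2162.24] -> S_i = 7.88*4.07^i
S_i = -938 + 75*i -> [-938, -863, -788, -713, -638]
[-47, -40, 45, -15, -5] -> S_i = Random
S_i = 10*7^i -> [10, 70, 490, 3430, 24010]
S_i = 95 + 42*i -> [95, 137, 179, 221, 263]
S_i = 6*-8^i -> [6, -48, 384, -3072, 24576]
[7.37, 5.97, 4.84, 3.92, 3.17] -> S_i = 7.37*0.81^i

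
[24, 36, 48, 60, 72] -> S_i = 24 + 12*i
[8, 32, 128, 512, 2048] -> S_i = 8*4^i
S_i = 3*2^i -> [3, 6, 12, 24, 48]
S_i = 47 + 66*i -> [47, 113, 179, 245, 311]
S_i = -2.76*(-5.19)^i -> [-2.76, 14.32, -74.34, 385.84, -2002.53]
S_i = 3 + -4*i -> [3, -1, -5, -9, -13]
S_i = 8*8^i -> [8, 64, 512, 4096, 32768]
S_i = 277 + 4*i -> [277, 281, 285, 289, 293]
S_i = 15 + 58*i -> [15, 73, 131, 189, 247]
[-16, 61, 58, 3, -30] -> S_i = Random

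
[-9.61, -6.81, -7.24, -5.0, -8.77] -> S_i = Random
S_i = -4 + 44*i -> [-4, 40, 84, 128, 172]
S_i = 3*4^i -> [3, 12, 48, 192, 768]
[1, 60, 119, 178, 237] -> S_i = 1 + 59*i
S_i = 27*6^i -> [27, 162, 972, 5832, 34992]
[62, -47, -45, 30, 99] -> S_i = Random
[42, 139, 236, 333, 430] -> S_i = 42 + 97*i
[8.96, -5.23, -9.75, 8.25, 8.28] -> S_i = Random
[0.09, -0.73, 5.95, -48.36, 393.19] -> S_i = 0.09*(-8.13)^i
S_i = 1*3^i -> [1, 3, 9, 27, 81]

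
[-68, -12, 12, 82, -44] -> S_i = Random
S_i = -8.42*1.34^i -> [-8.42, -11.28, -15.12, -20.26, -27.15]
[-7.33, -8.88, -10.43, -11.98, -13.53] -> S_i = -7.33 + -1.55*i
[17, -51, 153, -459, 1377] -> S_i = 17*-3^i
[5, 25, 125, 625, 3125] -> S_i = 5*5^i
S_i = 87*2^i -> [87, 174, 348, 696, 1392]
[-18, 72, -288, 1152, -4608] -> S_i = -18*-4^i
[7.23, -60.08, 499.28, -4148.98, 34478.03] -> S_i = 7.23*(-8.31)^i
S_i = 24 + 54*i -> [24, 78, 132, 186, 240]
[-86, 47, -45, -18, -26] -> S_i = Random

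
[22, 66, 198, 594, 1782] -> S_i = 22*3^i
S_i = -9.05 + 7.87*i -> [-9.05, -1.18, 6.69, 14.56, 22.43]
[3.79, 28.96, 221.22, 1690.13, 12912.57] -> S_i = 3.79*7.64^i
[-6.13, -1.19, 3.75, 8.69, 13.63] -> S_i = -6.13 + 4.94*i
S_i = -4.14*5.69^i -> [-4.14, -23.56, -134.04, -762.67, -4339.6]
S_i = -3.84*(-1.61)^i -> [-3.84, 6.18, -9.95, 16.03, -25.8]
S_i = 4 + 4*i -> [4, 8, 12, 16, 20]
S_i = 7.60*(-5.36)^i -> [7.6, -40.74, 218.34, -1170.33, 6272.96]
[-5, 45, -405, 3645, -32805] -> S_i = -5*-9^i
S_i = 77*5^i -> [77, 385, 1925, 9625, 48125]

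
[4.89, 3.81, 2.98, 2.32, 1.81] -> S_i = 4.89*0.78^i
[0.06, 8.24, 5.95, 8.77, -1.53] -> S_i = Random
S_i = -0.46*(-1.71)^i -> [-0.46, 0.79, -1.35, 2.3, -3.93]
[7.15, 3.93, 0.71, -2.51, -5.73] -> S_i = 7.15 + -3.22*i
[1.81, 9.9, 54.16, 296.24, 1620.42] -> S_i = 1.81*5.47^i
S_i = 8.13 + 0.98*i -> [8.13, 9.11, 10.09, 11.07, 12.05]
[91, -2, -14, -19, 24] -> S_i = Random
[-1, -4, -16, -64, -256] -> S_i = -1*4^i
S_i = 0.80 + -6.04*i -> [0.8, -5.24, -11.28, -17.32, -23.36]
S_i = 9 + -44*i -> [9, -35, -79, -123, -167]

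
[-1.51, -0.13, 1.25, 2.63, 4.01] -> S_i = -1.51 + 1.38*i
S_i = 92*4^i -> [92, 368, 1472, 5888, 23552]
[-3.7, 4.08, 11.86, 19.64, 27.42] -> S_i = -3.70 + 7.78*i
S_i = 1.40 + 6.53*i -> [1.4, 7.93, 14.46, 20.99, 27.52]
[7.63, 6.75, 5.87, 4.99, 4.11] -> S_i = 7.63 + -0.88*i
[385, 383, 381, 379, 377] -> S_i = 385 + -2*i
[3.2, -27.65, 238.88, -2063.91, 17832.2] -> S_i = 3.20*(-8.64)^i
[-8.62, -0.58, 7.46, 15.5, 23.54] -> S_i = -8.62 + 8.04*i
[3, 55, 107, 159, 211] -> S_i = 3 + 52*i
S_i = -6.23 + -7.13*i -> [-6.23, -13.36, -20.49, -27.62, -34.75]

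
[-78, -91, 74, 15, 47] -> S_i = Random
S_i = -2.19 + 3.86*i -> [-2.19, 1.67, 5.53, 9.39, 13.25]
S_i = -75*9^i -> [-75, -675, -6075, -54675, -492075]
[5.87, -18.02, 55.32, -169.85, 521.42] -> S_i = 5.87*(-3.07)^i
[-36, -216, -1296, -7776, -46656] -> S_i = -36*6^i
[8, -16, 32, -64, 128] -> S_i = 8*-2^i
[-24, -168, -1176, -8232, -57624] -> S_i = -24*7^i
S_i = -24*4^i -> [-24, -96, -384, -1536, -6144]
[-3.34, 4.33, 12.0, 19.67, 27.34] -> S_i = -3.34 + 7.67*i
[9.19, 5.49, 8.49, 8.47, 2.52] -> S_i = Random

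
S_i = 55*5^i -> [55, 275, 1375, 6875, 34375]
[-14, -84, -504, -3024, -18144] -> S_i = -14*6^i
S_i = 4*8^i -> [4, 32, 256, 2048, 16384]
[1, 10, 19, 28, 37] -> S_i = 1 + 9*i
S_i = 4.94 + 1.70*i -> [4.94, 6.64, 8.34, 10.04, 11.74]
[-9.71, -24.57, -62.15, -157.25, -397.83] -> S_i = -9.71*2.53^i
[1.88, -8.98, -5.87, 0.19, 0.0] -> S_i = Random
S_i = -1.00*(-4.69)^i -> [-1.0, 4.69, -22.0, 103.16, -483.83]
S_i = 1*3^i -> [1, 3, 9, 27, 81]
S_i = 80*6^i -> [80, 480, 2880, 17280, 103680]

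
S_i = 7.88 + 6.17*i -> [7.88, 14.05, 20.22, 26.39, 32.56]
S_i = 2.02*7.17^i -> [2.02, 14.48, 103.85, 744.58, 5338.61]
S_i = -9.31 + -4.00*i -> [-9.31, -13.31, -17.31, -21.31, -25.31]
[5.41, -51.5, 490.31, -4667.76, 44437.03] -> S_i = 5.41*(-9.52)^i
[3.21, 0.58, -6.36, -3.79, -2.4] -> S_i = Random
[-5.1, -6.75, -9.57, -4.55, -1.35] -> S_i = Random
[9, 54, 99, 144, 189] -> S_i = 9 + 45*i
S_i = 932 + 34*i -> [932, 966, 1000, 1034, 1068]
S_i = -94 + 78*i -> [-94, -16, 62, 140, 218]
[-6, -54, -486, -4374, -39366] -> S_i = -6*9^i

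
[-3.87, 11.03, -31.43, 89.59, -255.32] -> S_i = -3.87*(-2.85)^i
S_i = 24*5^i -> [24, 120, 600, 3000, 15000]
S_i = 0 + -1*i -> [0, -1, -2, -3, -4]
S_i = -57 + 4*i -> [-57, -53, -49, -45, -41]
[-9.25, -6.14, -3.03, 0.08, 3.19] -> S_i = -9.25 + 3.11*i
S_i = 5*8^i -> [5, 40, 320, 2560, 20480]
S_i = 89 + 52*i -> [89, 141, 193, 245, 297]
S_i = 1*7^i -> [1, 7, 49, 343, 2401]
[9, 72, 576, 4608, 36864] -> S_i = 9*8^i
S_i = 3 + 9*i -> [3, 12, 21, 30, 39]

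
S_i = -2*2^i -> [-2, -4, -8, -16, -32]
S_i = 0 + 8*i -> [0, 8, 16, 24, 32]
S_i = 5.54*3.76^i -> [5.54, 20.83, 78.32, 294.49, 1107.29]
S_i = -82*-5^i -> [-82, 410, -2050, 10250, -51250]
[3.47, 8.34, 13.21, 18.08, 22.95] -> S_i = 3.47 + 4.87*i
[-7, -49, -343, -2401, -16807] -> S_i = -7*7^i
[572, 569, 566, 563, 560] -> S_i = 572 + -3*i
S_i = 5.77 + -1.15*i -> [5.77, 4.62, 3.47, 2.32, 1.17]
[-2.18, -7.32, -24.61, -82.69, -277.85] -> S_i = -2.18*3.36^i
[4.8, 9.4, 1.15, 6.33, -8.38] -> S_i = Random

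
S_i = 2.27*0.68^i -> [2.27, 1.54, 1.05, 0.71, 0.49]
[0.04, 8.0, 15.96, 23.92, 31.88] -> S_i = 0.04 + 7.96*i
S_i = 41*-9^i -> [41, -369, 3321, -29889, 269001]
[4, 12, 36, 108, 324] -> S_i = 4*3^i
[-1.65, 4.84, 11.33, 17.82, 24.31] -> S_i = -1.65 + 6.49*i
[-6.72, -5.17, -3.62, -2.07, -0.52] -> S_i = -6.72 + 1.55*i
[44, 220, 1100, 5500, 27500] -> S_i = 44*5^i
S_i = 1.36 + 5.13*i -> [1.36, 6.49, 11.62, 16.75, 21.88]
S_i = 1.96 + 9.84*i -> [1.96, 11.8, 21.64, 31.48, 41.32]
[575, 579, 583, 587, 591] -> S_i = 575 + 4*i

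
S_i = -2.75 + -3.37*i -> [-2.75, -6.12, -9.49, -12.86, -16.23]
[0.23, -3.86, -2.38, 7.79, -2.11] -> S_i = Random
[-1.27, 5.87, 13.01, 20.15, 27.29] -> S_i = -1.27 + 7.14*i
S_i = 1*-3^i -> [1, -3, 9, -27, 81]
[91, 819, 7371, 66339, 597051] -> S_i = 91*9^i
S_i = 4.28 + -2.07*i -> [4.28, 2.21, 0.14, -1.93, -4.0]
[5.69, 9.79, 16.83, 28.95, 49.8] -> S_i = 5.69*1.72^i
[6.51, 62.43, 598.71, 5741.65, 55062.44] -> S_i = 6.51*9.59^i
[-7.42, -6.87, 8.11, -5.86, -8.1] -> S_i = Random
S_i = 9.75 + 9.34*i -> [9.75, 19.09, 28.43, 37.77, 47.11]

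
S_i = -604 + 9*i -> [-604, -595, -586, -577, -568]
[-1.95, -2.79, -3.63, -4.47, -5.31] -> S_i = -1.95 + -0.84*i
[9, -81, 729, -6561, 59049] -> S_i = 9*-9^i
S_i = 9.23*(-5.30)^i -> [9.23, -48.92, 259.27, -1374.13, 7282.91]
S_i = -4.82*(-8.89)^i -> [-4.82, 42.85, -380.93, 3386.51, -30106.07]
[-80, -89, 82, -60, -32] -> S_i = Random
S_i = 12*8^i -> [12, 96, 768, 6144, 49152]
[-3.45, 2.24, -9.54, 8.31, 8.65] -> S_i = Random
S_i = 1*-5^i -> [1, -5, 25, -125, 625]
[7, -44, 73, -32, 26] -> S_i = Random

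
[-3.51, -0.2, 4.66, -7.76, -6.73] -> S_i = Random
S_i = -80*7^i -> [-80, -560, -3920, -27440, -192080]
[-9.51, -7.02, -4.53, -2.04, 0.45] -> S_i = -9.51 + 2.49*i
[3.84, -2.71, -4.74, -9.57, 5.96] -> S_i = Random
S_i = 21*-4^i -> [21, -84, 336, -1344, 5376]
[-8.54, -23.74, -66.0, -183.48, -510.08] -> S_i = -8.54*2.78^i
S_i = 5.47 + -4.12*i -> [5.47, 1.35, -2.77, -6.89, -11.01]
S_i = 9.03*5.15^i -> [9.03, 46.5, 239.5, 1233.42, 6352.09]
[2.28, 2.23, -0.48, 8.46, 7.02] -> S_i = Random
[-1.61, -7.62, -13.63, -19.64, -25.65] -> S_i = -1.61 + -6.01*i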